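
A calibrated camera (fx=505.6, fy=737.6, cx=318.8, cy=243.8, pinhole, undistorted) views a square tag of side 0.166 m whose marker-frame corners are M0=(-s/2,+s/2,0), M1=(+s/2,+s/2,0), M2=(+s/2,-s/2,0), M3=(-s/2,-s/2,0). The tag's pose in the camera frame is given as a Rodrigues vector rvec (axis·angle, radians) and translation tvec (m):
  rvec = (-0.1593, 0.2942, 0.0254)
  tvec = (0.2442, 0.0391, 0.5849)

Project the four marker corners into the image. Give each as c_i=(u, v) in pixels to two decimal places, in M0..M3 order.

Intrinsics K: fx=505.6, fy=737.6, cx=318.8, cy=243.8
Marker side s = 0.166 m; corners in marker frame (Z=0):
  M0 = (-0.0830, +0.0830, 0)
  M1 = (+0.0830, +0.0830, 0)
  M2 = (+0.0830, -0.0830, 0)
  M3 = (-0.0830, -0.0830, 0)
rvec = (-0.1593, 0.2942, 0.0254), |rvec| = θ = 0.33552 rad = 19.224°
Rodrigues: sinθ=0.32926, 1−cosθ=0.05576; R = I + sinθ·[k]× + (1−cosθ)·[k]×²:
    [+0.95681 -0.04814 +0.28671]
    [+0.00171 +0.98711 +0.16003]
    [-0.29072 -0.15263 +0.94456]
t = (0.2442, 0.0391, 0.5849) m
M0: Pc = R·M0+t = (+0.16079, +0.12089, +0.59636); u = 505.6·(+0.16079)/0.59636 + 318.8 = 455.1185, v = 737.6·(+0.12089)/0.59636 + 243.8 = 393.3185
M1: Pc = R·M1+t = (+0.31962, +0.12117, +0.54810); u = 505.6·(+0.31962)/0.54810 + 318.8 = 613.6345, v = 737.6·(+0.12117)/0.54810 + 243.8 = 406.8656
M2: Pc = R·M2+t = (+0.32761, -0.04269, +0.57344); u = 505.6·(+0.32761)/0.57344 + 318.8 = 607.6539, v = 737.6·(-0.04269)/0.57344 + 243.8 = 188.8914
M3: Pc = R·M3+t = (+0.16878, -0.04297, +0.62170); u = 505.6·(+0.16878)/0.62170 + 318.8 = 456.0620, v = 737.6·(-0.04297)/0.62170 + 243.8 = 192.8164

c0=(455.12, 393.32) c1=(613.63, 406.87) c2=(607.65, 188.89) c3=(456.06, 192.82)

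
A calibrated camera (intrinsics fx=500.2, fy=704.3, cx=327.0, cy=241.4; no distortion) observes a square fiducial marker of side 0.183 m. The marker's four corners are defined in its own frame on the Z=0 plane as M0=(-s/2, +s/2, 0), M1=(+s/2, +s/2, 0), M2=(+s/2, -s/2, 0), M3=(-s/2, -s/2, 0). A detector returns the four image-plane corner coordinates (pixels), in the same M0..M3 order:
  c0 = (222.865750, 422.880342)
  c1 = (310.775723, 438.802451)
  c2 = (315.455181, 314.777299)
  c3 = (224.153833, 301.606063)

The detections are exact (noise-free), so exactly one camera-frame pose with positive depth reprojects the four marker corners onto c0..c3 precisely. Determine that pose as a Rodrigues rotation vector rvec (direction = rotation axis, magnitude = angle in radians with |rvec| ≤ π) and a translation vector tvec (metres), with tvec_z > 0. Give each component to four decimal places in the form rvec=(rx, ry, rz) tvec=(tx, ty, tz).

Intrinsics K: fx=500.2, fy=704.3, cx=327.0, cy=241.4
Marker side s = 0.183 m; corners in marker frame (Z=0):
  M0 = (-0.0915, +0.0915, 0)
  M1 = (+0.0915, +0.0915, 0)
  M2 = (+0.0915, -0.0915, 0)
  M3 = (-0.0915, -0.0915, 0)
Detected image corners:
  c0 = (222.865750, 422.880342) px
  c1 = (310.775723, 438.802451) px
  c2 = (315.455181, 314.777299) px
  c3 = (224.153833, 301.606063) px
Planar DLT: solve 8×8 A·h = b for H (H[2,2]=1):
  H  [+450.16621 +38.00245 +267.68444]
  H  [+25.49032 +744.73635 +370.55216]
  H  [-0.14651 +0.20194 +1.00000]
B = K⁻¹H; ‖b₁‖=1.010176, ‖b₂‖=1.010176; λ = 2/(‖b₁‖+‖b₂‖) = 0.989926, sign → tz>0 ⇒ λ=+0.989926
r₁ = λ·B[:,0] = (+0.98572,+0.08554,-0.14504); r₂ = λ·B[:,1] = (-0.05548,+0.97824,+0.19991)
r₃ = r₁×r₂ = (+0.15898,-0.18901,+0.96902); SVD([r₁ r₂ r₃]) → R = UVᵀ:
  R  [+0.98572 -0.05548 +0.15898]
  R  [+0.08554 +0.97824 -0.18901]
  R  [-0.14504 +0.19991 +0.96902]
t = (-0.11739, +0.18153, +0.98993) m
tr R = 2.932987; θ = arccos((tr R − 1)/2) = 0.259598 rad = 14.874°
axis k = ((R−Rᵀ)₃₂, (R−Rᵀ)₁₃, (R−Rᵀ)₂₁) / (2 sinθ) = (+0.757544, +0.592181, +0.274679)
rvec = θ·k = (+0.196657, +0.153729, +0.071306)

rvec=(0.1967, 0.1537, 0.0713) tvec=(-0.1174, 0.1815, 0.9899)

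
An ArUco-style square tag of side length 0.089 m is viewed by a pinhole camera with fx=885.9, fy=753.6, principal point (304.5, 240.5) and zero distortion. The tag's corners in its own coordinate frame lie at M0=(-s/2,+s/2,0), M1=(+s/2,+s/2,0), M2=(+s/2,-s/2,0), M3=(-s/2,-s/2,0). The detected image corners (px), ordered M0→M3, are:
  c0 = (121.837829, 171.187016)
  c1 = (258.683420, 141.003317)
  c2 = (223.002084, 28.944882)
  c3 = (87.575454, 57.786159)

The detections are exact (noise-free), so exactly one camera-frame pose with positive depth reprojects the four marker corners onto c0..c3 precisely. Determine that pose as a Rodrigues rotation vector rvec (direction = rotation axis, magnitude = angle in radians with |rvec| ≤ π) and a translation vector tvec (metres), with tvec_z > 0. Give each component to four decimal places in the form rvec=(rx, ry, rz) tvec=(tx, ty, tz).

Intrinsics K: fx=885.9, fy=753.6, cx=304.5, cy=240.5
Marker side s = 0.089 m; corners in marker frame (Z=0):
  M0 = (-0.0445, +0.0445, 0)
  M1 = (+0.0445, +0.0445, 0)
  M2 = (+0.0445, -0.0445, 0)
  M3 = (-0.0445, -0.0445, 0)
Detected image corners:
  c0 = (121.837829, 171.187016) px
  c1 = (258.683420, 141.003317) px
  c2 = (223.002084, 28.944882) px
  c3 = (87.575454, 57.786159) px
Planar DLT: solve 8×8 A·h = b for H (H[2,2]=1):
  H  [+1546.26613 +368.45288 +172.95698]
  H  [-321.91523 +1252.43710 +99.31087]
  H  [+0.09664 -0.14194 +1.00000]
B = K⁻¹H; ‖b₁‖=1.775034, ‖b₂‖=1.775034; λ = 2/(‖b₁‖+‖b₂‖) = 0.563369, sign → tz>0 ⇒ λ=+0.563369
r₁ = λ·B[:,0] = (+0.96460,-0.25803,+0.05445); r₂ = λ·B[:,1] = (+0.26180,+0.96181,-0.07996)
r₃ = r₁×r₂ = (-0.03173,+0.09139,+0.99531); SVD([r₁ r₂ r₃]) → R = UVᵀ:
  R  [+0.96460 +0.26180 -0.03173]
  R  [-0.25803 +0.96181 +0.09139]
  R  [+0.05445 -0.07996 +0.99531]
t = (-0.08365, -0.10555, +0.56337) m
tr R = 2.921716; θ = arccos((tr R − 1)/2) = 0.280713 rad = 16.084°
axis k = ((R−Rᵀ)₃₂, (R−Rᵀ)₁₃, (R−Rᵀ)₂₁) / (2 sinθ) = (-0.309254, -0.155532, -0.938175)
rvec = θ·k = (-0.086812, -0.043660, -0.263358)

rvec=(-0.0868, -0.0437, -0.2634) tvec=(-0.0837, -0.1055, 0.5634)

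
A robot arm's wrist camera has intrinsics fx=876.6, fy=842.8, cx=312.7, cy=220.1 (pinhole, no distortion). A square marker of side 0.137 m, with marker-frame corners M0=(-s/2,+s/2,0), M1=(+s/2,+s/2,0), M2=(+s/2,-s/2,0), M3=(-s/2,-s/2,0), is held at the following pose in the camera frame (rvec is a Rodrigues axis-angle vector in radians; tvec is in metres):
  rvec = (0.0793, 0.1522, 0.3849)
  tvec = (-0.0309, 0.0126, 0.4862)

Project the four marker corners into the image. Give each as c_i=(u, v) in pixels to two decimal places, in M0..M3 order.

c0=(105.47, 303.77) c1=(324.71, 397.39) c2=(419.05, 175.81) c3=(189.78, 87.67)

Intrinsics K: fx=876.6, fy=842.8, cx=312.7, cy=220.1
Marker side s = 0.137 m; corners in marker frame (Z=0):
  M0 = (-0.0685, +0.0685, 0)
  M1 = (+0.0685, +0.0685, 0)
  M2 = (+0.0685, -0.0685, 0)
  M3 = (-0.0685, -0.0685, 0)
rvec = (0.0793, 0.1522, 0.3849), |rvec| = θ = 0.42143 rad = 24.146°
Rodrigues: sinθ=0.40906, 1−cosθ=0.08749; R = I + sinθ·[k]× + (1−cosθ)·[k]×²:
    [+0.91560 -0.36766 +0.16277]
    [+0.37955 +0.92392 -0.04811]
    [-0.13270 +0.10583 +0.98549]
t = (-0.0309, 0.0126, 0.4862) m
M0: Pc = R·M0+t = (-0.11880, +0.04989, +0.50254); u = 876.6·(-0.11880)/0.50254 + 312.7 = 105.4659, v = 842.8·(+0.04989)/0.50254 + 220.1 = 303.7679
M1: Pc = R·M1+t = (+0.00663, +0.10189, +0.48436); u = 876.6·(+0.00663)/0.48436 + 312.7 = 324.7064, v = 842.8·(+0.10189)/0.48436 + 220.1 = 397.3877
M2: Pc = R·M2+t = (+0.05700, -0.02469, +0.46986); u = 876.6·(+0.05700)/0.46986 + 312.7 = 419.0495, v = 842.8·(-0.02469)/0.46986 + 220.1 = 175.8148
M3: Pc = R·M3+t = (-0.06843, -0.07669, +0.48804); u = 876.6·(-0.06843)/0.48804 + 312.7 = 189.7813, v = 842.8·(-0.07669)/0.48804 + 220.1 = 87.6673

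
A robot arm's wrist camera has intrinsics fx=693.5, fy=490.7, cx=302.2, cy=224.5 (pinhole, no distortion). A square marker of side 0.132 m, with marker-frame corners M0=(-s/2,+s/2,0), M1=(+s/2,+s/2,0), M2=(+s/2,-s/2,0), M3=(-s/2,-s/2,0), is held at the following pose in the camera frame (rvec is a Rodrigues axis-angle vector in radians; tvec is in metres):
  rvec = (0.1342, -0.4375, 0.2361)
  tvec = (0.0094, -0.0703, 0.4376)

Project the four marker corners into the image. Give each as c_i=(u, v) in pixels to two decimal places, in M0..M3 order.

Intrinsics K: fx=693.5, fy=490.7, cx=302.2, cy=224.5
Marker side s = 0.132 m; corners in marker frame (Z=0):
  M0 = (-0.0660, +0.0660, 0)
  M1 = (+0.0660, +0.0660, 0)
  M2 = (+0.0660, -0.0660, 0)
  M3 = (-0.0660, -0.0660, 0)
rvec = (0.1342, -0.4375, 0.2361), |rvec| = θ = 0.51494 rad = 29.504°
Rodrigues: sinθ=0.49248, 1−cosθ=0.12968; R = I + sinθ·[k]× + (1−cosθ)·[k]×²:
    [+0.87913 -0.25452 -0.40292]
    [+0.19709 +0.96393 -0.17886]
    [+0.43392 +0.07783 +0.89759]
t = (0.0094, -0.0703, 0.4376) m
M0: Pc = R·M0+t = (-0.06542, -0.01969, +0.41410); u = 693.5·(-0.06542)/0.41410 + 302.2 = 192.6383, v = 490.7·(-0.01969)/0.41410 + 224.5 = 201.1695
M1: Pc = R·M1+t = (+0.05062, +0.00633, +0.47138); u = 693.5·(+0.05062)/0.47138 + 302.2 = 376.6803, v = 490.7·(+0.00633)/0.47138 + 224.5 = 231.0868
M2: Pc = R·M2+t = (+0.08422, -0.12091, +0.46110); u = 693.5·(+0.08422)/0.46110 + 302.2 = 428.8687, v = 490.7·(-0.12091)/0.46110 + 224.5 = 95.8271
M3: Pc = R·M3+t = (-0.03182, -0.14693, +0.40382); u = 693.5·(-0.03182)/0.40382 + 302.2 = 247.5467, v = 490.7·(-0.14693)/0.40382 + 224.5 = 45.9639

c0=(192.64, 201.17) c1=(376.68, 231.09) c2=(428.87, 95.83) c3=(247.55, 45.96)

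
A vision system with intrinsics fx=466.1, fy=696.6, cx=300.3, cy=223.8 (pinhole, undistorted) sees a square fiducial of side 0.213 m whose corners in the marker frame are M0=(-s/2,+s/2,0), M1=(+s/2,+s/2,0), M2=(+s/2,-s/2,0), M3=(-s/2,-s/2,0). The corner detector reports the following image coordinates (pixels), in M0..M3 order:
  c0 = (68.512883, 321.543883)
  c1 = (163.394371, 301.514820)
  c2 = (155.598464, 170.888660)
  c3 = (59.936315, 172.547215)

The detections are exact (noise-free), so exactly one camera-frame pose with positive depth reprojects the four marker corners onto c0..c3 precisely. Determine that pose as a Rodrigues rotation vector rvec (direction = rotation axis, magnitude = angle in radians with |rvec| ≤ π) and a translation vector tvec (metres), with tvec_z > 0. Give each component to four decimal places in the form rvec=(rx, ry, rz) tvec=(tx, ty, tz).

Intrinsics K: fx=466.1, fy=696.6, cx=300.3, cy=223.8
Marker side s = 0.213 m; corners in marker frame (Z=0):
  M0 = (-0.1065, +0.1065, 0)
  M1 = (+0.1065, +0.1065, 0)
  M2 = (+0.1065, -0.1065, 0)
  M3 = (-0.1065, -0.1065, 0)
Detected image corners:
  c0 = (68.512883, 321.543883) px
  c1 = (163.394371, 301.514820) px
  c2 = (155.598464, 170.888660) px
  c3 = (59.936315, 172.547215) px
Planar DLT: solve 8×8 A·h = b for H (H[2,2]=1):
  H  [+516.16731 +36.69767 +114.97809]
  H  [+97.93801 +650.07478 +241.16059]
  H  [+0.61576 -0.01444 +1.00000]
B = K⁻¹H; ‖b₁‖=0.942084, ‖b₂‖=0.942084; λ = 2/(‖b₁‖+‖b₂‖) = 1.061477, sign → tz>0 ⇒ λ=+1.061477
r₁ = λ·B[:,0] = (+0.75439,-0.06075,+0.65361); r₂ = λ·B[:,1] = (+0.09345,+0.99551,-0.01533)
r₃ = r₁×r₂ = (-0.64974,+0.07264,+0.75667); SVD([r₁ r₂ r₃]) → R = UVᵀ:
  R  [+0.75439 +0.09345 -0.64974]
  R  [-0.06075 +0.99551 +0.07264]
  R  [+0.65361 -0.01533 +0.75667]
t = (-0.42204, +0.02645, +1.06148) m
tr R = 2.506567; θ = arccos((tr R − 1)/2) = 0.717756 rad = 41.124°
axis k = ((R−Rᵀ)₃₂, (R−Rᵀ)₁₃, (R−Rᵀ)₂₁) / (2 sinθ) = (-0.066877, -0.990851, -0.117228)
rvec = θ·k = (-0.048001, -0.711189, -0.084141)

rvec=(-0.0480, -0.7112, -0.0841) tvec=(-0.4220, 0.0265, 1.0615)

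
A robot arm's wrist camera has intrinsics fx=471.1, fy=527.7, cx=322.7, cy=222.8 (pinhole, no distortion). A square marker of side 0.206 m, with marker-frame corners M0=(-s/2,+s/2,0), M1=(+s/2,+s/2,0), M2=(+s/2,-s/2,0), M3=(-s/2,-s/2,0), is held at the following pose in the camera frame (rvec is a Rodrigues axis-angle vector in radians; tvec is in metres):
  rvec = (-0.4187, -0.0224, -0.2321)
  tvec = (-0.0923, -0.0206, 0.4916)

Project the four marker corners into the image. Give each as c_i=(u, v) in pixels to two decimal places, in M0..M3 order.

c0=(142.99, 333.94) c1=(355.06, 278.50) c2=(309.16, 91.31) c3=(129.11, 132.97)

Intrinsics K: fx=471.1, fy=527.7, cx=322.7, cy=222.8
Marker side s = 0.206 m; corners in marker frame (Z=0):
  M0 = (-0.1030, +0.1030, 0)
  M1 = (+0.1030, +0.1030, 0)
  M2 = (+0.1030, -0.1030, 0)
  M3 = (-0.1030, -0.1030, 0)
rvec = (-0.4187, -0.0224, -0.2321), |rvec| = θ = 0.47925 rad = 27.459°
Rodrigues: sinθ=0.46112, 1−cosθ=0.11266; R = I + sinθ·[k]× + (1−cosθ)·[k]×²:
    [+0.97333 +0.22792 +0.02611]
    [-0.21872 +0.88759 +0.40541]
    [+0.06922 -0.40030 +0.91376]
t = (-0.0923, -0.0206, 0.4916) m
M0: Pc = R·M0+t = (-0.16908, +0.09335, +0.44324); u = 471.1·(-0.16908)/0.44324 + 322.7 = 142.9946, v = 527.7·(+0.09335)/0.44324 + 222.8 = 333.9373
M1: Pc = R·M1+t = (+0.03143, +0.04829, +0.45750); u = 471.1·(+0.03143)/0.45750 + 322.7 = 355.0629, v = 527.7·(+0.04829)/0.45750 + 222.8 = 278.5042
M2: Pc = R·M2+t = (-0.01552, -0.13455, +0.53996); u = 471.1·(-0.01552)/0.53996 + 322.7 = 309.1571, v = 527.7·(-0.13455)/0.53996 + 222.8 = 91.3061
M3: Pc = R·M3+t = (-0.21603, -0.08949, +0.52570); u = 471.1·(-0.21603)/0.52570 + 322.7 = 129.1092, v = 527.7·(-0.08949)/0.52570 + 222.8 = 132.9662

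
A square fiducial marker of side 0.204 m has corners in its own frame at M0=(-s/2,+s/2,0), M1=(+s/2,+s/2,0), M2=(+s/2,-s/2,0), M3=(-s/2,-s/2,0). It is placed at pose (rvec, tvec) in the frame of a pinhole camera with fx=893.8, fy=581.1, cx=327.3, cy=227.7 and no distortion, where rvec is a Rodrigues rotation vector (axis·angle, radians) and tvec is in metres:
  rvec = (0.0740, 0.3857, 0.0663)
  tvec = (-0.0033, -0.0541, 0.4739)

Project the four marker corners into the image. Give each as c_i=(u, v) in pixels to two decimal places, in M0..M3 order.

Intrinsics K: fx=893.8, fy=581.1, cx=327.3, cy=227.7
Marker side s = 0.204 m; corners in marker frame (Z=0):
  M0 = (-0.1020, +0.1020, 0)
  M1 = (+0.1020, +0.1020, 0)
  M2 = (+0.1020, -0.1020, 0)
  M3 = (-0.1020, -0.1020, 0)
rvec = (0.0740, 0.3857, 0.0663), |rvec| = θ = 0.39829 rad = 22.820°
Rodrigues: sinθ=0.38784, 1−cosθ=0.07828; R = I + sinθ·[k]× + (1−cosθ)·[k]×²:
    [+0.92443 -0.05048 +0.37800]
    [+0.07864 +0.99513 -0.05944]
    [-0.37316 +0.08468 +0.92389]
t = (-0.0033, -0.0541, 0.4739) m
M0: Pc = R·M0+t = (-0.10274, +0.03938, +0.52060); u = 893.8·(-0.10274)/0.52060 + 327.3 = 150.9087, v = 581.1·(+0.03938)/0.52060 + 227.7 = 271.6581
M1: Pc = R·M1+t = (+0.08584, +0.05542, +0.44447); u = 893.8·(+0.08584)/0.44447 + 327.3 = 499.9225, v = 581.1·(+0.05542)/0.44447 + 227.7 = 300.1617
M2: Pc = R·M2+t = (+0.09614, -0.14758, +0.42720); u = 893.8·(+0.09614)/0.42720 + 327.3 = 528.4472, v = 581.1·(-0.14758)/0.42720 + 227.7 = 26.9521
M3: Pc = R·M3+t = (-0.09244, -0.16362, +0.50333); u = 893.8·(-0.09244)/0.50333 + 327.3 = 163.1410, v = 581.1·(-0.16362)/0.50333 + 227.7 = 38.7916

c0=(150.91, 271.66) c1=(499.92, 300.16) c2=(528.45, 26.95) c3=(163.14, 38.79)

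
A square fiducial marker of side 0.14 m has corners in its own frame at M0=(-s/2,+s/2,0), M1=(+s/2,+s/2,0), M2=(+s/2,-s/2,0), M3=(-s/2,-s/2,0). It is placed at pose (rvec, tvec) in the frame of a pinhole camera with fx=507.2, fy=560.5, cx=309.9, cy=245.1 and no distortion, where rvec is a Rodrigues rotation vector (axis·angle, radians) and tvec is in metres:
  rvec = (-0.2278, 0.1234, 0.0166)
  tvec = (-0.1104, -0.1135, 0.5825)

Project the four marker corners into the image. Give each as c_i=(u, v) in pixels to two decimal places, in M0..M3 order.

Intrinsics K: fx=507.2, fy=560.5, cx=309.9, cy=245.1
Marker side s = 0.14 m; corners in marker frame (Z=0):
  M0 = (-0.0700, +0.0700, 0)
  M1 = (+0.0700, +0.0700, 0)
  M2 = (+0.0700, -0.0700, 0)
  M3 = (-0.0700, -0.0700, 0)
rvec = (-0.2278, 0.1234, 0.0166), |rvec| = θ = 0.25961 rad = 14.874°
Rodrigues: sinθ=0.25670, 1−cosθ=0.03351; R = I + sinθ·[k]× + (1−cosθ)·[k]×²:
    [+0.99229 -0.03039 +0.12014]
    [+0.00244 +0.97406 +0.22627]
    [-0.12390 -0.22423 +0.96663]
t = (-0.1104, -0.1135, 0.5825) m
M0: Pc = R·M0+t = (-0.18199, -0.04549, +0.57548); u = 507.2·(-0.18199)/0.57548 + 309.9 = 149.5039, v = 560.5·(-0.04549)/0.57548 + 245.1 = 200.7975
M1: Pc = R·M1+t = (-0.04307, -0.04515, +0.55813); u = 507.2·(-0.04307)/0.55813 + 309.9 = 270.7631, v = 560.5·(-0.04515)/0.55813 + 245.1 = 199.7633
M2: Pc = R·M2+t = (-0.03881, -0.18151, +0.58952); u = 507.2·(-0.03881)/0.58952 + 309.9 = 276.5077, v = 560.5·(-0.18151)/0.58952 + 245.1 = 72.5225
M3: Pc = R·M3+t = (-0.17773, -0.18185, +0.60687); u = 507.2·(-0.17773)/0.60687 + 309.9 = 161.3569, v = 560.5·(-0.18185)/0.60687 + 245.1 = 77.1400

c0=(149.50, 200.80) c1=(270.76, 199.76) c2=(276.51, 72.52) c3=(161.36, 77.14)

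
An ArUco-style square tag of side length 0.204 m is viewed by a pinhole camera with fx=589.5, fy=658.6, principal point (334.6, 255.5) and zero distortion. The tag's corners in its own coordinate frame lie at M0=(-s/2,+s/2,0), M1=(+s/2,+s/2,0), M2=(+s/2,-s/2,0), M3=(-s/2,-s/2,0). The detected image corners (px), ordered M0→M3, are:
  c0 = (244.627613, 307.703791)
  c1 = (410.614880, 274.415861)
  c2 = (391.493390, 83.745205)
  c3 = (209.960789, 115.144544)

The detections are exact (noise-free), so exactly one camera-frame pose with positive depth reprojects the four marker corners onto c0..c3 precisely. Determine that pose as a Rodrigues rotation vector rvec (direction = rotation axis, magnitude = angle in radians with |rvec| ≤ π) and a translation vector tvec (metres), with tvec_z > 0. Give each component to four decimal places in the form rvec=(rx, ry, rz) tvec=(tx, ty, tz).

Intrinsics K: fx=589.5, fy=658.6, cx=334.6, cy=255.5
Marker side s = 0.204 m; corners in marker frame (Z=0):
  M0 = (-0.1020, +0.1020, 0)
  M1 = (+0.1020, +0.1020, 0)
  M2 = (+0.1020, -0.1020, 0)
  M3 = (-0.1020, -0.1020, 0)
Detected image corners:
  c0 = (244.627613, 307.703791) px
  c1 = (410.614880, 274.415861) px
  c2 = (391.493390, 83.745205) px
  c3 = (209.960789, 115.144544) px
Planar DLT: solve 8×8 A·h = b for H (H[2,2]=1):
  H  [+887.58915 +263.35463 +315.80692]
  H  [-135.46662 +1021.25776 +199.16103]
  H  [+0.11922 +0.42010 +1.00000]
B = K⁻¹H; ‖b₁‖=1.464756, ‖b₂‖=1.464756; λ = 2/(‖b₁‖+‖b₂‖) = 0.682707, sign → tz>0 ⇒ λ=+0.682707
r₁ = λ·B[:,0] = (+0.98173,-0.17200,+0.08140); r₂ = λ·B[:,1] = (+0.14220,+0.94738,+0.28680)
r₃ = r₁×r₂ = (-0.12644,-0.26999,+0.95453); SVD([r₁ r₂ r₃]) → R = UVᵀ:
  R  [+0.98173 +0.14220 -0.12644]
  R  [-0.17200 +0.94738 -0.26999]
  R  [+0.08140 +0.28680 +0.95453]
t = (-0.02176, -0.05840, +0.68271) m
tr R = 2.883629; θ = arccos((tr R − 1)/2) = 0.342808 rad = 19.641°
axis k = ((R−Rᵀ)₃₂, (R−Rᵀ)₁₃, (R−Rᵀ)₂₁) / (2 sinθ) = (+0.828233, -0.309162, -0.467385)
rvec = θ·k = (+0.283925, -0.105983, -0.160223)

rvec=(0.2839, -0.1060, -0.1602) tvec=(-0.0218, -0.0584, 0.6827)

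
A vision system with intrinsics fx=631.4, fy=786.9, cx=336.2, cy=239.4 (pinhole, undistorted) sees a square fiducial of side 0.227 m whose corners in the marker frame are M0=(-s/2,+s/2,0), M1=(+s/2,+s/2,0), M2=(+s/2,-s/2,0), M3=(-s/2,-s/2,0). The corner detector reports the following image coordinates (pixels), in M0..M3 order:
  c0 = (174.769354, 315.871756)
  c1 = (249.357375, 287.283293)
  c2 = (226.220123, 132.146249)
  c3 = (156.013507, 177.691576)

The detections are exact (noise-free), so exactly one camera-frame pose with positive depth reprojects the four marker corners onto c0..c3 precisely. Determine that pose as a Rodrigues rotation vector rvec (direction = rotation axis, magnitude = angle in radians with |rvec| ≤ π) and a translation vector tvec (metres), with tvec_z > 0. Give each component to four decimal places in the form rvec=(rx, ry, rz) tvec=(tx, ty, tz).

rvec=(-0.0555, 0.7072, -0.2406) tvec=(-0.2569, -0.0165, 1.1844)

Intrinsics K: fx=631.4, fy=786.9, cx=336.2, cy=239.4
Marker side s = 0.227 m; corners in marker frame (Z=0):
  M0 = (-0.1135, +0.1135, 0)
  M1 = (+0.1135, +0.1135, 0)
  M2 = (+0.1135, -0.1135, 0)
  M3 = (-0.1135, -0.1135, 0)
Detected image corners:
  c0 = (174.769354, 315.871756) px
  c1 = (249.357375, 287.283293) px
  c2 = (226.220123, 132.146249) px
  c3 = (156.013507, 177.691576) px
Planar DLT: solve 8×8 A·h = b for H (H[2,2]=1):
  H  [+210.46917 +69.28812 +199.24996]
  H  [-286.42816 +618.43416 +228.45396]
  H  [-0.53743 -0.11111 +1.00000]
B = K⁻¹H; ‖b₁‖=0.844278, ‖b₂‖=0.844278; λ = 2/(‖b₁‖+‖b₂‖) = 1.184444, sign → tz>0 ⇒ λ=+1.184444
r₁ = λ·B[:,0] = (+0.73376,-0.23747,-0.63655); r₂ = λ·B[:,1] = (+0.20005,+0.97091,-0.13160)
r₃ = r₁×r₂ = (+0.64929,-0.03078,+0.75992); SVD([r₁ r₂ r₃]) → R = UVᵀ:
  R  [+0.73376 +0.20005 +0.64929]
  R  [-0.23747 +0.97091 -0.03078]
  R  [-0.63655 -0.13160 +0.75992]
t = (-0.25690, -0.01648, +1.18444) m
tr R = 2.464591; θ = arccos((tr R − 1)/2) = 0.749109 rad = 42.921°
axis k = ((R−Rᵀ)₃₂, (R−Rᵀ)₁₃, (R−Rᵀ)₂₁) / (2 sinθ) = (-0.074029, +0.944099, -0.321243)
rvec = θ·k = (-0.055456, +0.707233, -0.240647)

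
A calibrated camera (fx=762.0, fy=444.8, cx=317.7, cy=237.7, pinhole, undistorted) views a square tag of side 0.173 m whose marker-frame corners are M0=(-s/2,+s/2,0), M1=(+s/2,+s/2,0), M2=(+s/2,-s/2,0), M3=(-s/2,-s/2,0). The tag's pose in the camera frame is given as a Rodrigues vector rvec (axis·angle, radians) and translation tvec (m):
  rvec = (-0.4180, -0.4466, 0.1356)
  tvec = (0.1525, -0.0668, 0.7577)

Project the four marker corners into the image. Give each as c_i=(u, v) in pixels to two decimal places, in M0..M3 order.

c0=(397.45, 233.06) c1=(546.49, 255.61) c2=(532.21, 169.77) c3=(396.16, 141.75)

Intrinsics K: fx=762.0, fy=444.8, cx=317.7, cy=237.7
Marker side s = 0.173 m; corners in marker frame (Z=0):
  M0 = (-0.0865, +0.0865, 0)
  M1 = (+0.0865, +0.0865, 0)
  M2 = (+0.0865, -0.0865, 0)
  M3 = (-0.0865, -0.0865, 0)
rvec = (-0.4180, -0.4466, 0.1356), |rvec| = θ = 0.62655 rad = 35.899°
Rodrigues: sinθ=0.58635, 1−cosθ=0.18994; R = I + sinθ·[k]× + (1−cosθ)·[k]×²:
    [+0.89460 -0.03657 -0.44537]
    [+0.21723 +0.90656 +0.36188]
    [+0.39052 -0.42049 +0.81895]
t = (0.1525, -0.0668, 0.7577) m
M0: Pc = R·M0+t = (+0.07195, -0.00717, +0.68755); u = 762.0·(+0.07195)/0.68755 + 317.7 = 397.4452, v = 444.8·(-0.00717)/0.68755 + 237.7 = 233.0599
M1: Pc = R·M1+t = (+0.22672, +0.03041, +0.75511); u = 762.0·(+0.22672)/0.75511 + 317.7 = 546.4882, v = 444.8·(+0.03041)/0.75511 + 237.7 = 255.6118
M2: Pc = R·M2+t = (+0.23305, -0.12643, +0.82785); u = 762.0·(+0.23305)/0.82785 + 317.7 = 532.2085, v = 444.8·(-0.12643)/0.82785 + 237.7 = 169.7712
M3: Pc = R·M3+t = (+0.07828, -0.16401, +0.76029); u = 762.0·(+0.07828)/0.76029 + 317.7 = 396.1570, v = 444.8·(-0.16401)/0.76029 + 237.7 = 141.7492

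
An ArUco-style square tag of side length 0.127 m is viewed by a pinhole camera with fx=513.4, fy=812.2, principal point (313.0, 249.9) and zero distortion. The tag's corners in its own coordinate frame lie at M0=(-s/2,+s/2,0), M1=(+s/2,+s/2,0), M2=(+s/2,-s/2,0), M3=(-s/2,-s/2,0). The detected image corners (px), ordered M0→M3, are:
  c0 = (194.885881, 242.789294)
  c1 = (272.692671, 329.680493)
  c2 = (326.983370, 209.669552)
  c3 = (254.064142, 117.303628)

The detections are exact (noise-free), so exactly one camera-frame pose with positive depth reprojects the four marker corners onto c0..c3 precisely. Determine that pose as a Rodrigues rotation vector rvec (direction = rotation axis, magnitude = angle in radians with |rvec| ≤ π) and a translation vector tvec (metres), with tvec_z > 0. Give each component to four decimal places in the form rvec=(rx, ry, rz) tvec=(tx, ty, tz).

rvec=(-0.0031, -0.3467, 0.6318) tvec=(-0.0652, -0.0203, 0.6774)

Intrinsics K: fx=513.4, fy=812.2, cx=313.0, cy=249.9
Marker side s = 0.127 m; corners in marker frame (Z=0):
  M0 = (-0.0635, +0.0635, 0)
  M1 = (+0.0635, +0.0635, 0)
  M2 = (+0.0635, -0.0635, 0)
  M3 = (-0.0635, -0.0635, 0)
Detected image corners:
  c0 = (194.885881, 242.789294) px
  c1 = (272.692671, 329.680493) px
  c2 = (326.983370, 209.669552) px
  c3 = (254.064142, 117.303628) px
Planar DLT: solve 8×8 A·h = b for H (H[2,2]=1):
  H  [+715.70294 -487.81904 +263.56076]
  H  [+811.01608 +930.14785 +225.57099]
  H  [+0.46723 -0.15892 +1.00000]
B = K⁻¹H; ‖b₁‖=1.476235, ‖b₂‖=1.476235; λ = 2/(‖b₁‖+‖b₂‖) = 0.677399, sign → tz>0 ⇒ λ=+0.677399
r₁ = λ·B[:,0] = (+0.75137,+0.57903,+0.31650); r₂ = λ·B[:,1] = (-0.57802,+0.80889,-0.10765)
r₃ = r₁×r₂ = (-0.31835,-0.10206,+0.94246); SVD([r₁ r₂ r₃]) → R = UVᵀ:
  R  [+0.75137 -0.57802 -0.31835]
  R  [+0.57903 +0.80889 -0.10206]
  R  [+0.31650 -0.10765 +0.94246]
t = (-0.06523, -0.02029, +0.67740) m
tr R = 2.502724; θ = arccos((tr R − 1)/2) = 0.720673 rad = 41.292°
axis k = ((R−Rᵀ)₃₂, (R−Rᵀ)₁₃, (R−Rᵀ)₂₁) / (2 sinθ) = (-0.004239, -0.481028, +0.876695)
rvec = θ·k = (-0.003055, -0.346664, +0.631810)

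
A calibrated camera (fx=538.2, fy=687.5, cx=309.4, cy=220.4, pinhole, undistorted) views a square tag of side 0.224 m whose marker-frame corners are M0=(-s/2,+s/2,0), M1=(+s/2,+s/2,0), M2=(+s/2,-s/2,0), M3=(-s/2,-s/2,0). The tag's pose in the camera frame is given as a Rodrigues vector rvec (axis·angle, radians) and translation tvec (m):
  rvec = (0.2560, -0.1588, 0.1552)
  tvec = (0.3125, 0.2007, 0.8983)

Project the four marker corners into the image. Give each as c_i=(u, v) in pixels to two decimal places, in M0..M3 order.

Intrinsics K: fx=538.2, fy=687.5, cx=309.4, cy=220.4
Marker side s = 0.224 m; corners in marker frame (Z=0):
  M0 = (-0.1120, +0.1120, 0)
  M1 = (+0.1120, +0.1120, 0)
  M2 = (+0.1120, -0.1120, 0)
  M3 = (-0.1120, -0.1120, 0)
rvec = (0.2560, -0.1588, 0.1552), |rvec| = θ = 0.33888 rad = 19.416°
Rodrigues: sinθ=0.33243, 1−cosθ=0.05687; R = I + sinθ·[k]× + (1−cosθ)·[k]×²:
    [+0.97558 -0.17238 -0.13610]
    [+0.13211 +0.95562 -0.26333]
    [+0.17545 +0.23892 +0.95506]
t = (0.3125, 0.2007, 0.8983) m
M0: Pc = R·M0+t = (+0.18393, +0.29293, +0.90541); u = 538.2·(+0.18393)/0.90541 + 309.4 = 418.7321, v = 687.5·(+0.29293)/0.90541 + 220.4 = 442.8310
M1: Pc = R·M1+t = (+0.40246, +0.32253, +0.94471); u = 538.2·(+0.40246)/0.94471 + 309.4 = 538.6802, v = 687.5·(+0.32253)/0.94471 + 220.4 = 455.1137
M2: Pc = R·M2+t = (+0.44107, +0.10847, +0.89119); u = 538.2·(+0.44107)/0.89119 + 309.4 = 575.7679, v = 687.5·(+0.10847)/0.89119 + 220.4 = 304.0763
M3: Pc = R·M3+t = (+0.22254, +0.07887, +0.85189); u = 538.2·(+0.22254)/0.85189 + 309.4 = 449.9953, v = 687.5·(+0.07887)/0.85189 + 220.4 = 284.0539

c0=(418.73, 442.83) c1=(538.68, 455.11) c2=(575.77, 304.08) c3=(450.00, 284.05)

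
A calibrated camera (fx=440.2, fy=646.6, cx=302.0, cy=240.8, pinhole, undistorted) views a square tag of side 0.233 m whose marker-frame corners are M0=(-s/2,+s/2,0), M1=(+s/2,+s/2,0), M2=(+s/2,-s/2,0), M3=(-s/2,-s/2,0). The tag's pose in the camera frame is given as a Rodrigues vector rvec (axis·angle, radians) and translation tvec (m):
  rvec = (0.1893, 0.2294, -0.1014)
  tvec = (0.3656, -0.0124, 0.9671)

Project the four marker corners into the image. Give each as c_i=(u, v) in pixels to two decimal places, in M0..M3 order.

Intrinsics K: fx=440.2, fy=646.6, cx=302.0, cy=240.8
Marker side s = 0.233 m; corners in marker frame (Z=0):
  M0 = (-0.1165, +0.1165, 0)
  M1 = (+0.1165, +0.1165, 0)
  M2 = (+0.1165, -0.1165, 0)
  M3 = (-0.1165, -0.1165, 0)
rvec = (0.1893, 0.2294, -0.1014), |rvec| = θ = 0.31423 rad = 18.004°
Rodrigues: sinθ=0.30908, 1−cosθ=0.04897; R = I + sinθ·[k]× + (1−cosθ)·[k]×²:
    [+0.96880 +0.12127 +0.21612]
    [-0.07820 +0.97713 -0.19774]
    [-0.23516 +0.17466 +0.95613]
t = (0.3656, -0.0124, 0.9671) m
M0: Pc = R·M0+t = (+0.26686, +0.11055, +1.01484); u = 440.2·(+0.26686)/1.01484 + 302.0 = 417.7546, v = 646.6·(+0.11055)/1.01484 + 240.8 = 311.2339
M1: Pc = R·M1+t = (+0.49259, +0.09232, +0.96005); u = 440.2·(+0.49259)/0.96005 + 302.0 = 527.8627, v = 646.6·(+0.09232)/0.96005 + 240.8 = 302.9813
M2: Pc = R·M2+t = (+0.46434, -0.13535, +0.91936); u = 440.2·(+0.46434)/0.91936 + 302.0 = 524.3312, v = 646.6·(-0.13535)/0.91936 + 240.8 = 145.6081
M3: Pc = R·M3+t = (+0.23861, -0.11712, +0.97415); u = 440.2·(+0.23861)/0.97415 + 302.0 = 409.8217, v = 646.6·(-0.11712)/0.97415 + 240.8 = 163.0572

c0=(417.75, 311.23) c1=(527.86, 302.98) c2=(524.33, 145.61) c3=(409.82, 163.06)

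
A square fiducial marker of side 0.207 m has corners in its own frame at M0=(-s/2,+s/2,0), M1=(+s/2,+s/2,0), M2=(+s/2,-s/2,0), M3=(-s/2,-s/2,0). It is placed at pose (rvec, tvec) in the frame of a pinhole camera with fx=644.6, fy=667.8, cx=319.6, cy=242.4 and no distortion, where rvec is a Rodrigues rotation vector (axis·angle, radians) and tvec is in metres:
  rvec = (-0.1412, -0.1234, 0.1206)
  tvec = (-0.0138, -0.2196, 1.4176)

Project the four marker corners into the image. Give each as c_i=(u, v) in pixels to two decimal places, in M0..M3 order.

Intrinsics K: fx=644.6, fy=667.8, cx=319.6, cy=242.4
Marker side s = 0.207 m; corners in marker frame (Z=0):
  M0 = (-0.1035, +0.1035, 0)
  M1 = (+0.1035, +0.1035, 0)
  M2 = (+0.1035, -0.1035, 0)
  M3 = (-0.1035, -0.1035, 0)
rvec = (-0.1412, -0.1234, 0.1206), |rvec| = θ = 0.22296 rad = 12.774°
Rodrigues: sinθ=0.22111, 1−cosθ=0.02475; R = I + sinθ·[k]× + (1−cosθ)·[k]×²:
    [+0.98518 -0.11093 -0.13086]
    [+0.12828 +0.98283 +0.13262]
    [+0.11390 -0.14744 +0.98249]
t = (-0.0138, -0.2196, 1.4176) m
M0: Pc = R·M0+t = (-0.12725, -0.13115, +1.39055); u = 644.6·(-0.12725)/1.39055 + 319.6 = 260.6139, v = 667.8·(-0.13115)/1.39055 + 242.4 = 179.4144
M1: Pc = R·M1+t = (+0.07668, -0.10460, +1.41413); u = 644.6·(+0.07668)/1.41413 + 319.6 = 354.5551, v = 667.8·(-0.10460)/1.41413 + 242.4 = 193.0042
M2: Pc = R·M2+t = (+0.09965, -0.30805, +1.44465); u = 644.6·(+0.09965)/1.44465 + 319.6 = 364.0622, v = 667.8·(-0.30805)/1.44465 + 242.4 = 100.0034
M3: Pc = R·M3+t = (-0.10428, -0.33460, +1.42107); u = 644.6·(-0.10428)/1.42107 + 319.6 = 272.2963, v = 667.8·(-0.33460)/1.42107 + 242.4 = 85.1625

c0=(260.61, 179.41) c1=(354.56, 193.00) c2=(364.06, 100.00) c3=(272.30, 85.16)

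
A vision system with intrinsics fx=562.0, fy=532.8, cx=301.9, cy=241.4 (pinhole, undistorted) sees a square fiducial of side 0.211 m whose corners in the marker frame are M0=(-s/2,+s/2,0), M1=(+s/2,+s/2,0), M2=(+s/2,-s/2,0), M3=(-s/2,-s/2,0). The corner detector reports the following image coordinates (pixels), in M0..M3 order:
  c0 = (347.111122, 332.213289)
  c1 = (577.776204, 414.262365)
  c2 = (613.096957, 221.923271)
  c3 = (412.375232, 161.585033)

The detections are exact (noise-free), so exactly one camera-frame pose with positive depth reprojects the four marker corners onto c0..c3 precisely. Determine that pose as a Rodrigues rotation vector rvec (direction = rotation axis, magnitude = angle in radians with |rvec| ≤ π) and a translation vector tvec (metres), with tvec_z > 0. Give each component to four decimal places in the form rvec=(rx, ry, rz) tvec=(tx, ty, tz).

rvec=(-0.4307, 0.0816, 0.3647) tvec=(0.1782, 0.0337, 0.5432)

Intrinsics K: fx=562.0, fy=532.8, cx=301.9, cy=241.4
Marker side s = 0.211 m; corners in marker frame (Z=0):
  M0 = (-0.1055, +0.1055, 0)
  M1 = (+0.1055, +0.1055, 0)
  M2 = (+0.1055, -0.1055, 0)
  M3 = (-0.1055, -0.1055, 0)
Detected image corners:
  c0 = (347.111122, 332.213289) px
  c1 = (577.776204, 414.262365) px
  c2 = (613.096957, 221.923271) px
  c3 = (412.375232, 161.585033) px
Planar DLT: solve 8×8 A·h = b for H (H[2,2]=1):
  H  [+878.84471 -593.44446 +486.29063]
  H  [+253.53985 +654.07333 +274.50303]
  H  [-0.28298 -0.72391 +1.00000]
B = K⁻¹H; ‖b₁‖=1.840909, ‖b₂‖=1.840909; λ = 2/(‖b₁‖+‖b₂‖) = 0.543210, sign → tz>0 ⇒ λ=+0.543210
r₁ = λ·B[:,0] = (+0.93204,+0.32814,-0.15372); r₂ = λ·B[:,1] = (-0.36236,+0.84502,-0.39324)
r₃ = r₁×r₂ = (+0.00086,+0.42221,+0.90650); SVD([r₁ r₂ r₃]) → R = UVᵀ:
  R  [+0.93204 -0.36236 +0.00086]
  R  [+0.32814 +0.84502 +0.42221]
  R  [-0.15372 -0.39324 +0.90650]
t = (+0.17823, +0.03375, +0.54321) m
tr R = 2.683554; θ = arccos((tr R − 1)/2) = 0.570230 rad = 32.672°
axis k = ((R−Rᵀ)₃₂, (R−Rᵀ)₁₃, (R−Rᵀ)₂₁) / (2 sinθ) = (-0.755292, +0.143174, +0.639559)
rvec = θ·k = (-0.430690, +0.081642, +0.364696)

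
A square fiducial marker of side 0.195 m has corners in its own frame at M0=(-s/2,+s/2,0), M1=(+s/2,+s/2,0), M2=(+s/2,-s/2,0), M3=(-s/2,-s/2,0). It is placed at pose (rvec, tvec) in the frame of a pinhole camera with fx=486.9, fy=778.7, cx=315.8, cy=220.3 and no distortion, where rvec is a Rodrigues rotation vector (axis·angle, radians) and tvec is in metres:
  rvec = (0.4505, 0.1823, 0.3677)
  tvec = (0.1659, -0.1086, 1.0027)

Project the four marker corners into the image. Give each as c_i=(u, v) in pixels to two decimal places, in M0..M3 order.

Intrinsics K: fx=486.9, fy=778.7, cx=315.8, cy=220.3
Marker side s = 0.195 m; corners in marker frame (Z=0):
  M0 = (-0.0975, +0.0975, 0)
  M1 = (+0.0975, +0.0975, 0)
  M2 = (+0.0975, -0.0975, 0)
  M3 = (-0.0975, -0.0975, 0)
rvec = (0.4505, 0.1823, 0.3677), |rvec| = θ = 0.60942 rad = 34.917°
Rodrigues: sinθ=0.57239, 1−cosθ=0.18002; R = I + sinθ·[k]× + (1−cosθ)·[k]×²:
    [+0.91836 -0.30555 +0.25152]
    [+0.38517 +0.83609 -0.39064]
    [-0.09093 +0.45562 +0.88552]
t = (0.1659, -0.1086, 1.0027) m
M0: Pc = R·M0+t = (+0.04657, -0.06463, +1.05599); u = 486.9·(+0.04657)/1.05599 + 315.8 = 337.2723, v = 778.7·(-0.06463)/1.05599 + 220.3 = 172.6374
M1: Pc = R·M1+t = (+0.22565, +0.01047, +1.03826); u = 486.9·(+0.22565)/1.03826 + 315.8 = 421.6199, v = 778.7·(+0.01047)/1.03826 + 220.3 = 228.1546
M2: Pc = R·M2+t = (+0.28523, -0.15257, +0.94941); u = 486.9·(+0.28523)/0.94941 + 315.8 = 462.0790, v = 778.7·(-0.15257)/0.94941 + 220.3 = 95.1672
M3: Pc = R·M3+t = (+0.10615, -0.22767, +0.96714); u = 486.9·(+0.10615)/0.96714 + 315.8 = 369.2411, v = 778.7·(-0.22767)/0.96714 + 220.3 = 36.9882

c0=(337.27, 172.64) c1=(421.62, 228.15) c2=(462.08, 95.17) c3=(369.24, 36.99)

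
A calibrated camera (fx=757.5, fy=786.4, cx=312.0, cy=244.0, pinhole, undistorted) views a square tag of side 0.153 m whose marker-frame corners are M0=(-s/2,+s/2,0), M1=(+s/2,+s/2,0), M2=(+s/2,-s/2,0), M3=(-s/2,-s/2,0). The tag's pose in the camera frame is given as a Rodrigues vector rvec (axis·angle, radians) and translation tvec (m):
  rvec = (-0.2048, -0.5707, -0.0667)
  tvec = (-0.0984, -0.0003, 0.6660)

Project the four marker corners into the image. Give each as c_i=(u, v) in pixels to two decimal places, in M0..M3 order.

Intrinsics K: fx=757.5, fy=786.4, cx=312.0, cy=244.0
Marker side s = 0.153 m; corners in marker frame (Z=0):
  M0 = (-0.0765, +0.0765, 0)
  M1 = (+0.0765, +0.0765, 0)
  M2 = (+0.0765, -0.0765, 0)
  M3 = (-0.0765, -0.0765, 0)
rvec = (-0.2048, -0.5707, -0.0667), |rvec| = θ = 0.60999 rad = 34.950°
Rodrigues: sinθ=0.57286, 1−cosθ=0.18035; R = I + sinθ·[k]× + (1−cosθ)·[k]×²:
    [+0.83998 +0.11929 -0.52934]
    [-0.00599 +0.97751 +0.21078]
    [+0.54258 -0.17388 +0.82181]
t = (-0.0984, -0.0003, 0.6660) m
M0: Pc = R·M0+t = (-0.15353, +0.07494, +0.61119); u = 757.5·(-0.15353)/0.61119 + 312.0 = 121.7136, v = 786.4·(+0.07494)/0.61119 + 244.0 = 340.4205
M1: Pc = R·M1+t = (-0.02502, +0.07402, +0.69421); u = 757.5·(-0.02502)/0.69421 + 312.0 = 284.7035, v = 786.4·(+0.07402)/0.69421 + 244.0 = 327.8521
M2: Pc = R·M2+t = (-0.04327, -0.07554, +0.72081); u = 757.5·(-0.04327)/0.72081 + 312.0 = 266.5306, v = 786.4·(-0.07554)/0.72081 + 244.0 = 161.5883
M3: Pc = R·M3+t = (-0.17178, -0.07462, +0.63779); u = 757.5·(-0.17178)/0.63779 + 312.0 = 107.9741, v = 786.4·(-0.07462)/0.63779 + 244.0 = 151.9916

c0=(121.71, 340.42) c1=(284.70, 327.85) c2=(266.53, 161.59) c3=(107.97, 151.99)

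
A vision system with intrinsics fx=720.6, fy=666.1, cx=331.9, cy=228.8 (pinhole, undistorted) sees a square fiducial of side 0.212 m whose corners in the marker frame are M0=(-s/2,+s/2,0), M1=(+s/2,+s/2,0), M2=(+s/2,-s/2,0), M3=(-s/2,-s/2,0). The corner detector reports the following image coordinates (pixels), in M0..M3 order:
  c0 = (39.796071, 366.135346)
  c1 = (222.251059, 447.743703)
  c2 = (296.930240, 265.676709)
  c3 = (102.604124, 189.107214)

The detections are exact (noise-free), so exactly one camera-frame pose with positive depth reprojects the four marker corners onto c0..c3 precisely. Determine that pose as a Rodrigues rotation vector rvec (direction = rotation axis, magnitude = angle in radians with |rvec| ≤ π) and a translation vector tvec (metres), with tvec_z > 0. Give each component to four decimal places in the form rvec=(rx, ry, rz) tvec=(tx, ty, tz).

Intrinsics K: fx=720.6, fy=666.1, cx=331.9, cy=228.8
Marker side s = 0.212 m; corners in marker frame (Z=0):
  M0 = (-0.1060, +0.1060, 0)
  M1 = (+0.1060, +0.1060, 0)
  M2 = (+0.1060, -0.1060, 0)
  M3 = (-0.1060, -0.1060, 0)
Detected image corners:
  c0 = (39.796071, 366.135346) px
  c1 = (222.251059, 447.743703) px
  c2 = (296.930240, 265.676709) px
  c3 = (102.604124, 189.107214) px
Planar DLT: solve 8×8 A·h = b for H (H[2,2]=1):
  H  [+850.47914 -288.11885 +162.34904]
  H  [+301.38374 +914.65526 +318.25566]
  H  [-0.22684 +0.21446 +1.00000]
B = K⁻¹H; ‖b₁‖=1.408285, ‖b₂‖=1.408285; λ = 2/(‖b₁‖+‖b₂‖) = 0.710084, sign → tz>0 ⇒ λ=+0.710084
r₁ = λ·B[:,0] = (+0.91226,+0.37661,-0.16108); r₂ = λ·B[:,1] = (-0.35405,+0.92274,+0.15228)
r₃ = r₁×r₂ = (+0.20599,-0.08189,+0.97512); SVD([r₁ r₂ r₃]) → R = UVᵀ:
  R  [+0.91226 -0.35405 +0.20599]
  R  [+0.37661 +0.92274 -0.08189]
  R  [-0.16108 +0.15228 +0.97512]
t = (-0.16708, +0.09536, +0.71008) m
tr R = 2.810125; θ = arccos((tr R − 1)/2) = 0.439270 rad = 25.168°
axis k = ((R−Rᵀ)₃₂, (R−Rᵀ)₁₃, (R−Rᵀ)₂₁) / (2 sinθ) = (+0.275317, +0.431558, +0.859045)
rvec = θ·k = (+0.120939, +0.189570, +0.377353)

rvec=(0.1209, 0.1896, 0.3774) tvec=(-0.1671, 0.0954, 0.7101)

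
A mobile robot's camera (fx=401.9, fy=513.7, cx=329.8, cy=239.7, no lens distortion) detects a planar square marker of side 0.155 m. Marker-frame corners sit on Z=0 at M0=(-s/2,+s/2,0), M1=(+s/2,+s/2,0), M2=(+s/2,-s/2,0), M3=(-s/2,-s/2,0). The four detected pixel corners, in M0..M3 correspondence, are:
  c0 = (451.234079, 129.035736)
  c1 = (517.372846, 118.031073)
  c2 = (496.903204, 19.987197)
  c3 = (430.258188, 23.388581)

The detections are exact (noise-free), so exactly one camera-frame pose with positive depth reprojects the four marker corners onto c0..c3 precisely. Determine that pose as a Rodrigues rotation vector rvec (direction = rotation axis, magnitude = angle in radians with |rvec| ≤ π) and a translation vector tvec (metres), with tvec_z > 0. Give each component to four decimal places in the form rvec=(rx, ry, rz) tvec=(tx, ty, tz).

rvec=(-0.1127, -0.3514, -0.2072) tvec=(0.2685, -0.2423, 0.7427)

Intrinsics K: fx=401.9, fy=513.7, cx=329.8, cy=239.7
Marker side s = 0.155 m; corners in marker frame (Z=0):
  M0 = (-0.0775, +0.0775, 0)
  M1 = (+0.0775, +0.0775, 0)
  M2 = (+0.0775, -0.0775, 0)
  M3 = (-0.0775, -0.0775, 0)
Detected image corners:
  c0 = (451.234079, 129.035736) px
  c1 = (517.372846, 118.031073) px
  c2 = (496.903204, 19.987197) px
  c3 = (430.258188, 23.388581) px
Planar DLT: solve 8×8 A·h = b for H (H[2,2]=1):
  H  [+653.30232 +86.73583 +475.08373]
  H  [-11.81862 +648.98037 +72.08763]
  H  [+0.47465 -0.09896 +1.00000]
B = K⁻¹H; ‖b₁‖=1.346422, ‖b₂‖=1.346422; λ = 2/(‖b₁‖+‖b₂‖) = 0.742709, sign → tz>0 ⇒ λ=+0.742709
r₁ = λ·B[:,0] = (+0.91802,-0.18158,+0.35252); r₂ = λ·B[:,1] = (+0.22060,+0.97259,-0.07350)
r₃ = r₁×r₂ = (-0.32952,+0.14524,+0.93291); SVD([r₁ r₂ r₃]) → R = UVᵀ:
  R  [+0.91802 +0.22060 -0.32952]
  R  [-0.18158 +0.97259 +0.14524]
  R  [+0.35252 -0.07350 +0.93291]
t = (+0.26848, -0.24233, +0.74271) m
tr R = 2.823521; θ = arccos((tr R − 1)/2) = 0.423246 rad = 24.250°
axis k = ((R−Rᵀ)₃₂, (R−Rᵀ)₁₃, (R−Rᵀ)₂₁) / (2 sinθ) = (-0.266277, -0.830295, -0.489599)
rvec = θ·k = (-0.112701, -0.351419, -0.207221)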